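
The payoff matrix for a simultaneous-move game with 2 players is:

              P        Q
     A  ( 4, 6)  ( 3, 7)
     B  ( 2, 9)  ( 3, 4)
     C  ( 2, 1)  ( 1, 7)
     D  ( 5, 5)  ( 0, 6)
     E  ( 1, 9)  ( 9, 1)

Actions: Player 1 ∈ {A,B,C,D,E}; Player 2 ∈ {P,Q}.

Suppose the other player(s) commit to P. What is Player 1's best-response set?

argmax u_1 = {D}

u_1(A vs P) = 4
u_1(B vs P) = 2
u_1(C vs P) = 2
u_1(D vs P) = 5
u_1(E vs P) = 1
max payoff 5 at {D}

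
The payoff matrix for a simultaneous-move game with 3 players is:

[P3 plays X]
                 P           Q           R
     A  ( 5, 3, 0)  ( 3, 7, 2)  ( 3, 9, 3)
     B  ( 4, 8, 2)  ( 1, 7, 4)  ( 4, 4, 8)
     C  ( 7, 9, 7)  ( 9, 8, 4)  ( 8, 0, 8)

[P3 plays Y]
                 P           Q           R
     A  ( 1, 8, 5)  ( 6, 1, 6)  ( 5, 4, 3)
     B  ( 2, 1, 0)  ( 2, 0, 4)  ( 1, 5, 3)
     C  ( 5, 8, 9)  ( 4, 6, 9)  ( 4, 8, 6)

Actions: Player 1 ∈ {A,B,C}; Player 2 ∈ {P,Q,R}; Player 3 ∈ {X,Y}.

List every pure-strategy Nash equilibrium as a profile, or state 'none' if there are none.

(A,P,X): not NE [P1→C gives 7>5; P2→R gives 9>3; P3→Y gives 5>0]
(A,P,Y): not NE [P1→C gives 5>1]
(A,Q,X): not NE [P1→C gives 9>3; P2→R gives 9>7; P3→Y gives 6>2]
(A,Q,Y): not NE [P2→P gives 8>1]
(A,R,X): not NE [P1→C gives 8>3]
(A,R,Y): not NE [P2→P gives 8>4]
(B,P,X): not NE [P1→C gives 7>4]
(B,P,Y): not NE [P1→C gives 5>2; P2→R gives 5>1; P3→X gives 2>0]
(B,Q,X): not NE [P1→C gives 9>1; P2→P gives 8>7]
(B,Q,Y): not NE [P1→A gives 6>2; P2→R gives 5>0]
(B,R,X): not NE [P1→C gives 8>4; P2→P gives 8>4]
(B,R,Y): not NE [P1→A gives 5>1; P3→X gives 8>3]
(C,P,X): not NE [P3→Y gives 9>7]
(C,P,Y): NE
(C,Q,X): not NE [P2→P gives 9>8; P3→Y gives 9>4]
(C,Q,Y): not NE [P1→A gives 6>4; P2→R gives 8>6]
(C,R,X): not NE [P2→P gives 9>0]
(C,R,Y): not NE [P1→A gives 5>4; P3→X gives 8>6]

Nash profiles: (C,P,Y)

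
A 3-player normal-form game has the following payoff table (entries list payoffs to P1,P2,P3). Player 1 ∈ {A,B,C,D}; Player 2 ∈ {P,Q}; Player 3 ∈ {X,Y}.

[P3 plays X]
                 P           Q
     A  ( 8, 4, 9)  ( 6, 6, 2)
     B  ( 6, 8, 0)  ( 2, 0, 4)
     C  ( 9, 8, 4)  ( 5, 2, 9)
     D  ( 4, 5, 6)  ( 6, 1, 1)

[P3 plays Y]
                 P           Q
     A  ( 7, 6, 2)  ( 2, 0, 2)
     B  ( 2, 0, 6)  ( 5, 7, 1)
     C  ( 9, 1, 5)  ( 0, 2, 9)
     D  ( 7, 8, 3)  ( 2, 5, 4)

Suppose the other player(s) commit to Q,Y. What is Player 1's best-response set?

u_1(A vs Q,Y) = 2
u_1(B vs Q,Y) = 5
u_1(C vs Q,Y) = 0
u_1(D vs Q,Y) = 2
max payoff 5 at {B}

P1 best: {B}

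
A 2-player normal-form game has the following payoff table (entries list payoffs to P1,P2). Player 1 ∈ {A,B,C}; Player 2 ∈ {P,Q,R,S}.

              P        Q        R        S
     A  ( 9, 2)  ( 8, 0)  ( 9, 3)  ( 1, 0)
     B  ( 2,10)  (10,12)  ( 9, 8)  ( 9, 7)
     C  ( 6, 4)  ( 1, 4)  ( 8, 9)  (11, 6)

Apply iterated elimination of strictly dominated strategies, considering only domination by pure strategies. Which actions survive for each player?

IESDS → P1:{A,B} P2:{P,Q,R}

P2 drop S (R beats it: A:3>0 B:8>7 C:9>6)
P1 drop C (A beats it: P:9>6 Q:8>1 R:9>8)
P1→{A,B} P2→{P,Q,R}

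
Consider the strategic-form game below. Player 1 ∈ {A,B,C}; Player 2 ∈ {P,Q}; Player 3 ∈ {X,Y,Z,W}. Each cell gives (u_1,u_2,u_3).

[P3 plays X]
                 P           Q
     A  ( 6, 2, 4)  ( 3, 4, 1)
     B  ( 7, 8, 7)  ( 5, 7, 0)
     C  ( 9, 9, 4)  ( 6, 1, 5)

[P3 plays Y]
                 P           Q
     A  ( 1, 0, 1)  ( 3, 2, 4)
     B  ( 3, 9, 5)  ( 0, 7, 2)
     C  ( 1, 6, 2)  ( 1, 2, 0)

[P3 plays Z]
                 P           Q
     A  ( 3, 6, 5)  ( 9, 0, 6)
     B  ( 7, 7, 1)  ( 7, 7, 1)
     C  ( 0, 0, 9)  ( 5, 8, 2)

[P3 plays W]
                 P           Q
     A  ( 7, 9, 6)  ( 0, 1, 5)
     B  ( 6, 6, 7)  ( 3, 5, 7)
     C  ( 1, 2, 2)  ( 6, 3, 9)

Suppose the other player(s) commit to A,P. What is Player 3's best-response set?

u_3(X vs A,P) = 4
u_3(Y vs A,P) = 1
u_3(Z vs A,P) = 5
u_3(W vs A,P) = 6
max payoff 6 at {W}

P3 best: {W}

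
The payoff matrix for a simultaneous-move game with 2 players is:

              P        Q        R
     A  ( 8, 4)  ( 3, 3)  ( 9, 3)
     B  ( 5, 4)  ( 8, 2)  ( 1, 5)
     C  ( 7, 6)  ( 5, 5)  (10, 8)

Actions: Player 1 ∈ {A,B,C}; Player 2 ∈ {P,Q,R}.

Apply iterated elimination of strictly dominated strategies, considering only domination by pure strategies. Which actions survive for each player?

P2 drop Q (P beats it: A:4>3 B:4>2 C:6>5)
P1 drop B (A beats it: P:8>5 R:9>1)
P1→{A,C} P2→{P,R}

IESDS → P1:{A,C} P2:{P,R}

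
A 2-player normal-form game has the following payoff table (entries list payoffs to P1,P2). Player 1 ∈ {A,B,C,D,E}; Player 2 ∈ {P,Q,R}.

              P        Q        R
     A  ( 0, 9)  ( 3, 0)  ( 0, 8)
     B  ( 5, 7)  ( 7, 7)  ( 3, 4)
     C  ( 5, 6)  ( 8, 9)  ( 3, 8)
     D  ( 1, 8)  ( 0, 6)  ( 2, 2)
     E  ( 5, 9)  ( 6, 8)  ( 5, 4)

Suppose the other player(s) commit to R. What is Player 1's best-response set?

u_1(A vs R) = 0
u_1(B vs R) = 3
u_1(C vs R) = 3
u_1(D vs R) = 2
u_1(E vs R) = 5
max payoff 5 at {E}

BR_1 = {E}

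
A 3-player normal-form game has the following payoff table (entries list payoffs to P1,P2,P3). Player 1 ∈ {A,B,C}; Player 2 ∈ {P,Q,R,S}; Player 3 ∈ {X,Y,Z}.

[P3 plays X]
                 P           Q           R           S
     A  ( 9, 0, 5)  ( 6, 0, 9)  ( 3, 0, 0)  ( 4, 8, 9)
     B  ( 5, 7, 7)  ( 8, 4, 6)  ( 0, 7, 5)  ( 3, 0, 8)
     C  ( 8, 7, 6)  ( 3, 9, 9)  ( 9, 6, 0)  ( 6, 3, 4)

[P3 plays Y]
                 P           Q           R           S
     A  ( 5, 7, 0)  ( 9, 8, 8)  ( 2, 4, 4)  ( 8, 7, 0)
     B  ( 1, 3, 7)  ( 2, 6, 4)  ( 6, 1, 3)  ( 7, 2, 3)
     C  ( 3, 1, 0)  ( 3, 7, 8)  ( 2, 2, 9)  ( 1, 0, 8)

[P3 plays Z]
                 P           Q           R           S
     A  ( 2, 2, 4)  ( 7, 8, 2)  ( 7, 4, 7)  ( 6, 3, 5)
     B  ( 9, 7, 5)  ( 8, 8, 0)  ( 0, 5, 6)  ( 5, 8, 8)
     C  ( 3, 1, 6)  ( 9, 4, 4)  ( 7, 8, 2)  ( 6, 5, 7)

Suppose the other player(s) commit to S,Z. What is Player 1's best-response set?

u_1(A vs S,Z) = 6
u_1(B vs S,Z) = 5
u_1(C vs S,Z) = 6
max payoff 6 at {A,C}

P1 best: {A,C}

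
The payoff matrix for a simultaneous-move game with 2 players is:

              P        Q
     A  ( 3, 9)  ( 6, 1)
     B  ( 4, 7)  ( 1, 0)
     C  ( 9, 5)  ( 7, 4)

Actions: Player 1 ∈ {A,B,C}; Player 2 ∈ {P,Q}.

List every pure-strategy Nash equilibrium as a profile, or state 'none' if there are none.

(A,P): not NE [P1→C gives 9>3]
(A,Q): not NE [P1→C gives 7>6; P2→P gives 9>1]
(B,P): not NE [P1→C gives 9>4]
(B,Q): not NE [P1→C gives 7>1; P2→P gives 7>0]
(C,P): NE
(C,Q): not NE [P2→P gives 5>4]

Nash profiles: (C,P)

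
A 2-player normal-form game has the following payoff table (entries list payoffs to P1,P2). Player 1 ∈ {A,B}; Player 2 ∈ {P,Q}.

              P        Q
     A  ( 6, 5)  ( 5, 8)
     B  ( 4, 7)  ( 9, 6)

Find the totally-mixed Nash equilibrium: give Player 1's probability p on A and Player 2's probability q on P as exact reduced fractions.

P1 indiff ⇒ q·6+(1-q)·5 = q·4+(1-q)·9 ⇒ q(2) = (1-q)(4) ⇒ q = 2/3
P2 indiff ⇒ p·5+(1-p)·7 = p·8+(1-p)·6 ⇒ p(-3) = (1-p)(-1) ⇒ p = 1/4

(p,q) = (1/4, 2/3)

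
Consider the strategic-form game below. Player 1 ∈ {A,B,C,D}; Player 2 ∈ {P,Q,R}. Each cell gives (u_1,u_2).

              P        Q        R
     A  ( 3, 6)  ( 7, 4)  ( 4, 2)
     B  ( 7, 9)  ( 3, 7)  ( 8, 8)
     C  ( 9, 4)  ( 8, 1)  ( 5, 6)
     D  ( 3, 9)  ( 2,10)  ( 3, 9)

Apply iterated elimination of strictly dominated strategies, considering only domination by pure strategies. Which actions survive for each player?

P1 drop A (C beats it: P:9>3 Q:8>7 R:5>4)
P1 drop D (B beats it: P:7>3 Q:3>2 R:8>3)
P2 drop Q (P beats it: B:9>7 C:4>1)
P1→{B,C} P2→{P,R}

Survivors P1:{B,C} P2:{P,R}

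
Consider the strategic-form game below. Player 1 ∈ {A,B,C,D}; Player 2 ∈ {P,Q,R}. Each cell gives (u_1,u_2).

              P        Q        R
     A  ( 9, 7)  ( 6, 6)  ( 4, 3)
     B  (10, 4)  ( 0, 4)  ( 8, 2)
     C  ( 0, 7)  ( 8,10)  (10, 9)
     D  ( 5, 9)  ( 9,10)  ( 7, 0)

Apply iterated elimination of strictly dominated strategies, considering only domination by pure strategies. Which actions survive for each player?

P2 drop R (Q beats it: A:6>3 B:4>2 C:10>9 D:10>0)
P1 drop C (D beats it: P:5>0 Q:9>8)
P1→{A,B,D} P2→{P,Q}

Survivors P1:{A,B,D} P2:{P,Q}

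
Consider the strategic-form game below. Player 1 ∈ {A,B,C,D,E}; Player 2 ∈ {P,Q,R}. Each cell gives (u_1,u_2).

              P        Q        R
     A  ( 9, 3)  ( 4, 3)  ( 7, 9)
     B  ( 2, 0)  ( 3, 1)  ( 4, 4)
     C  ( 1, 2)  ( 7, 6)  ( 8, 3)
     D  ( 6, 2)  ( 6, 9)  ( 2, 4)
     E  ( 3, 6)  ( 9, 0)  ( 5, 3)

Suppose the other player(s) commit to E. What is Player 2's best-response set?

argmax u_2 = {P}

u_2(P vs E) = 6
u_2(Q vs E) = 0
u_2(R vs E) = 3
max payoff 6 at {P}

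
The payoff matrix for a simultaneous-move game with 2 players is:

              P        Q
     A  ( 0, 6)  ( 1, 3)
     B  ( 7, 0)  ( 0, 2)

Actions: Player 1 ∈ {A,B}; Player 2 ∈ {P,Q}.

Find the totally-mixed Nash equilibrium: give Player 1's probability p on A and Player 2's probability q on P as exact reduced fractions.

(p,q) = (2/5, 1/8)

P1 indiff ⇒ q·0+(1-q)·1 = q·7+(1-q)·0 ⇒ q(-7) = (1-q)(-1) ⇒ q = 1/8
P2 indiff ⇒ p·6+(1-p)·0 = p·3+(1-p)·2 ⇒ p(3) = (1-p)(2) ⇒ p = 2/5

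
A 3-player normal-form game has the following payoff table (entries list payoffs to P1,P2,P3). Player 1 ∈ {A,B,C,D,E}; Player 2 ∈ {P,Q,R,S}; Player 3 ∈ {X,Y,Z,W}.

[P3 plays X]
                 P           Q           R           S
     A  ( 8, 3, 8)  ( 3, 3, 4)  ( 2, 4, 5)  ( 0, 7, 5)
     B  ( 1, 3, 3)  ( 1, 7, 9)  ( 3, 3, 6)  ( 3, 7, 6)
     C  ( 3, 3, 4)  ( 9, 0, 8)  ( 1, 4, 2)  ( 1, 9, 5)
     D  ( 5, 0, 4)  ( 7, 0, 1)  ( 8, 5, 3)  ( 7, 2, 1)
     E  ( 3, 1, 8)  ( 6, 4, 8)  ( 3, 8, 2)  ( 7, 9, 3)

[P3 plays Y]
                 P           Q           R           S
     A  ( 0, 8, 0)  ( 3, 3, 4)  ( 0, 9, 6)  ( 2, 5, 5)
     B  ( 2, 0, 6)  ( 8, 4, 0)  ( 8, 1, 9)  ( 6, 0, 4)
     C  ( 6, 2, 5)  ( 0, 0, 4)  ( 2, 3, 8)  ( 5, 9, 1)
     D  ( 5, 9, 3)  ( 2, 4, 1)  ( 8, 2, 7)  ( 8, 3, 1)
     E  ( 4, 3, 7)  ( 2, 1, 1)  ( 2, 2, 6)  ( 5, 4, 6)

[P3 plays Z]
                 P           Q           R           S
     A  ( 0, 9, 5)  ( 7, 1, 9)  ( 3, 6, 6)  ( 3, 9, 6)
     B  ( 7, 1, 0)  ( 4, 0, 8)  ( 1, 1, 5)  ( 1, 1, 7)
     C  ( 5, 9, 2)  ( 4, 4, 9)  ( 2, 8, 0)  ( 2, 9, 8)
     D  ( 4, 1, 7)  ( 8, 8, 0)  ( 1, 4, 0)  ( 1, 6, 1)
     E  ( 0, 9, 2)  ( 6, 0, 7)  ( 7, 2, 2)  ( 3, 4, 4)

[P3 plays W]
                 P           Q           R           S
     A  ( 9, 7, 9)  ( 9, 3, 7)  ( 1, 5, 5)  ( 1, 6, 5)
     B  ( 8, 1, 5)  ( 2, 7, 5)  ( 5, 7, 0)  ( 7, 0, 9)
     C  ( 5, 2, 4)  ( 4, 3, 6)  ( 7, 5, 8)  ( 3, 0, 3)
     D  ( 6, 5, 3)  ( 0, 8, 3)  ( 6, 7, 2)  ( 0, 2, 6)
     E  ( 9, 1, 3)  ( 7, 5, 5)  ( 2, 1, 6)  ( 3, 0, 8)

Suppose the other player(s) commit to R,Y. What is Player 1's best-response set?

u_1(A vs R,Y) = 0
u_1(B vs R,Y) = 8
u_1(C vs R,Y) = 2
u_1(D vs R,Y) = 8
u_1(E vs R,Y) = 2
max payoff 8 at {B,D}

argmax u_1 = {B,D}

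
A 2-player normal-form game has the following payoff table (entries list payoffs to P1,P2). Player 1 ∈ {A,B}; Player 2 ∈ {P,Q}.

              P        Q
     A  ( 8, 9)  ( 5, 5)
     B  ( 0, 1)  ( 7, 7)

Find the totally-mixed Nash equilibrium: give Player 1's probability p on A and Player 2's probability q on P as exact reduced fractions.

p=3/5, q=1/5

P1 indiff ⇒ q·8+(1-q)·5 = q·0+(1-q)·7 ⇒ q(8) = (1-q)(2) ⇒ q = 1/5
P2 indiff ⇒ p·9+(1-p)·1 = p·5+(1-p)·7 ⇒ p(4) = (1-p)(6) ⇒ p = 3/5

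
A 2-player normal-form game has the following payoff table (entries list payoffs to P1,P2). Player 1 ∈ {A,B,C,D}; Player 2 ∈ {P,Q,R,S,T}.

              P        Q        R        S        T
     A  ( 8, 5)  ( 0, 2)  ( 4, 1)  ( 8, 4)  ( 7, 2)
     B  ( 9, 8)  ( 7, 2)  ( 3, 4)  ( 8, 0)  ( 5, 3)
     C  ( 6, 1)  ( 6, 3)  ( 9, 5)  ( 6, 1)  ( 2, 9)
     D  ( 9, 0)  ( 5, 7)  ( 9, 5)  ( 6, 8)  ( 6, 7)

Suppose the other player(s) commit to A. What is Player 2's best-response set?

u_2(P vs A) = 5
u_2(Q vs A) = 2
u_2(R vs A) = 1
u_2(S vs A) = 4
u_2(T vs A) = 2
max payoff 5 at {P}

argmax u_2 = {P}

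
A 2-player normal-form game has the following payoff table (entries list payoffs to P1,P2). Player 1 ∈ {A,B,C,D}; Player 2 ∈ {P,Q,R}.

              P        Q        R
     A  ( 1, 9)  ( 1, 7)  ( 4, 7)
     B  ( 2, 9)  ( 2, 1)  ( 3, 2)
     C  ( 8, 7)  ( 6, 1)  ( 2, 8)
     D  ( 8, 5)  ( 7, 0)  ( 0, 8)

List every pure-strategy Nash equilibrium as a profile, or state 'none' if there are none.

(A,P): not NE [P1→D gives 8>1]
(A,Q): not NE [P1→D gives 7>1; P2→P gives 9>7]
(A,R): not NE [P2→P gives 9>7]
(B,P): not NE [P1→D gives 8>2]
(B,Q): not NE [P1→D gives 7>2; P2→P gives 9>1]
(B,R): not NE [P1→A gives 4>3; P2→P gives 9>2]
(C,P): not NE [P2→R gives 8>7]
(C,Q): not NE [P1→D gives 7>6; P2→R gives 8>1]
(C,R): not NE [P1→A gives 4>2]
(D,P): not NE [P2→R gives 8>5]
(D,Q): not NE [P2→R gives 8>0]
(D,R): not NE [P1→A gives 4>0]

No pure NE.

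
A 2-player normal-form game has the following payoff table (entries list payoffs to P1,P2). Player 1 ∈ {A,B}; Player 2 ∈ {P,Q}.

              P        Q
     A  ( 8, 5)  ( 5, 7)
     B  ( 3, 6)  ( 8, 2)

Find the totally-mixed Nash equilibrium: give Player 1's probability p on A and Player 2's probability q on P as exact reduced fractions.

(p,q) = (2/3, 3/8)

P1 indiff ⇒ q·8+(1-q)·5 = q·3+(1-q)·8 ⇒ q(5) = (1-q)(3) ⇒ q = 3/8
P2 indiff ⇒ p·5+(1-p)·6 = p·7+(1-p)·2 ⇒ p(-2) = (1-p)(-4) ⇒ p = 2/3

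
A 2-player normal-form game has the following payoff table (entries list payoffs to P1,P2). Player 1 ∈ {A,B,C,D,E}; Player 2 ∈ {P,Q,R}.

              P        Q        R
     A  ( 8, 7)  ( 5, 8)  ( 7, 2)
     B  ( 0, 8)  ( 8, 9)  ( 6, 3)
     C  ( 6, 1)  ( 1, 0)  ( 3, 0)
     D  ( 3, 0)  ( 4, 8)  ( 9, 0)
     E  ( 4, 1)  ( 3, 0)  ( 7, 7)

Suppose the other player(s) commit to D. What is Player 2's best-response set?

u_2(P vs D) = 0
u_2(Q vs D) = 8
u_2(R vs D) = 0
max payoff 8 at {Q}

P2 best: {Q}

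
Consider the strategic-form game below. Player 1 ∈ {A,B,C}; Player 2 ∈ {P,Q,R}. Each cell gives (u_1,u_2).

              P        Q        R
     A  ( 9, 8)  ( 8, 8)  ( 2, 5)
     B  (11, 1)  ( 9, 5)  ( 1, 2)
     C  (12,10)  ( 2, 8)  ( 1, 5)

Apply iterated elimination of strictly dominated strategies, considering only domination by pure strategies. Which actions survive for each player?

Remaining: P1:{B,C} P2:{P,Q}

P2 drop R (Q beats it: A:8>5 B:5>2 C:8>5)
P1 drop A (B beats it: P:11>9 Q:9>8)
P1→{B,C} P2→{P,Q}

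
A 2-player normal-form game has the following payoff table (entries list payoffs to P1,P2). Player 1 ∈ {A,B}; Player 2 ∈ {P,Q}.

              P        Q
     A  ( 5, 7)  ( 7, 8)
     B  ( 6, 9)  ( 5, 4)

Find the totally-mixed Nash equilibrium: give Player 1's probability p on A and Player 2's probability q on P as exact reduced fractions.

P1 indiff ⇒ q·5+(1-q)·7 = q·6+(1-q)·5 ⇒ q(-1) = (1-q)(-2) ⇒ q = 2/3
P2 indiff ⇒ p·7+(1-p)·9 = p·8+(1-p)·4 ⇒ p(-1) = (1-p)(-5) ⇒ p = 5/6

p=5/6, q=2/3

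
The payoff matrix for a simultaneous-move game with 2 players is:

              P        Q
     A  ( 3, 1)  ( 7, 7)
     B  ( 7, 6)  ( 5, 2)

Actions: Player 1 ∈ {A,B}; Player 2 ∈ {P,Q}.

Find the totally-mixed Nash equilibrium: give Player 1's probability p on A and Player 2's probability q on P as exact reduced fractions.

P1 mixes 2/5 on A; P2 mixes 1/3 on P

P1 indiff ⇒ q·3+(1-q)·7 = q·7+(1-q)·5 ⇒ q(-4) = (1-q)(-2) ⇒ q = 1/3
P2 indiff ⇒ p·1+(1-p)·6 = p·7+(1-p)·2 ⇒ p(-6) = (1-p)(-4) ⇒ p = 2/5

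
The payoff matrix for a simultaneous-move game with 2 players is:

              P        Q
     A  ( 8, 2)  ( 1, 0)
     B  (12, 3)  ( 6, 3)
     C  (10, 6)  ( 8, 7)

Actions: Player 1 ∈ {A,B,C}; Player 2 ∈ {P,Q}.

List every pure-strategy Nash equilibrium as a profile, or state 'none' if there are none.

Nash profiles: (B,P), (C,Q)

(A,P): not NE [P1→B gives 12>8]
(A,Q): not NE [P1→C gives 8>1; P2→P gives 2>0]
(B,P): NE
(B,Q): not NE [P1→C gives 8>6]
(C,P): not NE [P1→B gives 12>10; P2→Q gives 7>6]
(C,Q): NE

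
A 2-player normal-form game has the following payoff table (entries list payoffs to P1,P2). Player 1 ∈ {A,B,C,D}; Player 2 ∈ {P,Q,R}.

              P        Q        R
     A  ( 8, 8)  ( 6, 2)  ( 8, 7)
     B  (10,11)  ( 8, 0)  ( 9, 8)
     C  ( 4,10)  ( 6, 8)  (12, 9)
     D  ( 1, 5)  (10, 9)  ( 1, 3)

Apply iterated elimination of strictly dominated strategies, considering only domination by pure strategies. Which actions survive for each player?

Remaining: P1:{B,D} P2:{P,Q}

P1 drop A (B beats it: P:10>8 Q:8>6 R:9>8)
P2 drop R (P beats it: B:11>8 C:10>9 D:5>3)
P1 drop C (B beats it: P:10>4 Q:8>6)
P1→{B,D} P2→{P,Q}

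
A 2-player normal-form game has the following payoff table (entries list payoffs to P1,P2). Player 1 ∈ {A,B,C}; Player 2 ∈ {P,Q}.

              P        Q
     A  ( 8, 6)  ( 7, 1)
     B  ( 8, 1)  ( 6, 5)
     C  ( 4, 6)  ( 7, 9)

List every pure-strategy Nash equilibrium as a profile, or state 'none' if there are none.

Nash profiles: (A,P), (C,Q)

(A,P): NE
(A,Q): not NE [P2→P gives 6>1]
(B,P): not NE [P2→Q gives 5>1]
(B,Q): not NE [P1→C gives 7>6]
(C,P): not NE [P1→B gives 8>4; P2→Q gives 9>6]
(C,Q): NE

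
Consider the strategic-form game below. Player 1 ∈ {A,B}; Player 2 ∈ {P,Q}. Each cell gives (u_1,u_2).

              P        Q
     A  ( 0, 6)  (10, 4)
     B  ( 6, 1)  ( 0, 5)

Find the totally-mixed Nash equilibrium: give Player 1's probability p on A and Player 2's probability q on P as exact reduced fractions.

(p,q) = (2/3, 5/8)

P1 indiff ⇒ q·0+(1-q)·10 = q·6+(1-q)·0 ⇒ q(-6) = (1-q)(-10) ⇒ q = 5/8
P2 indiff ⇒ p·6+(1-p)·1 = p·4+(1-p)·5 ⇒ p(2) = (1-p)(4) ⇒ p = 2/3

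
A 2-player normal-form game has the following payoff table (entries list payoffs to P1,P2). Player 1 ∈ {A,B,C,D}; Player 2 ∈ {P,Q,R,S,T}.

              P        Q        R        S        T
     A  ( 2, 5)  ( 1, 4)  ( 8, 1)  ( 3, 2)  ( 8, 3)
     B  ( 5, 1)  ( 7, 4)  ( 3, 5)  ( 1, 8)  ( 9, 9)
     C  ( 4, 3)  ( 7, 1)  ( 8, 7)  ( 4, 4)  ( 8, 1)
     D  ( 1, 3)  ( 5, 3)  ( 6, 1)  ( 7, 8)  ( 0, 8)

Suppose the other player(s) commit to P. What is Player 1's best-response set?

P1 best: {B}

u_1(A vs P) = 2
u_1(B vs P) = 5
u_1(C vs P) = 4
u_1(D vs P) = 1
max payoff 5 at {B}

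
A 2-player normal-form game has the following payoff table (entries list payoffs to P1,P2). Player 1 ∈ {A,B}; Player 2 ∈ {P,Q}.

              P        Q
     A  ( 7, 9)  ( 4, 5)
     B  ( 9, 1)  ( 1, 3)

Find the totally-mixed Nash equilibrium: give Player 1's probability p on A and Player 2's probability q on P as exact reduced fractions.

P1 indiff ⇒ q·7+(1-q)·4 = q·9+(1-q)·1 ⇒ q(-2) = (1-q)(-3) ⇒ q = 3/5
P2 indiff ⇒ p·9+(1-p)·1 = p·5+(1-p)·3 ⇒ p(4) = (1-p)(2) ⇒ p = 1/3

(p,q) = (1/3, 3/5)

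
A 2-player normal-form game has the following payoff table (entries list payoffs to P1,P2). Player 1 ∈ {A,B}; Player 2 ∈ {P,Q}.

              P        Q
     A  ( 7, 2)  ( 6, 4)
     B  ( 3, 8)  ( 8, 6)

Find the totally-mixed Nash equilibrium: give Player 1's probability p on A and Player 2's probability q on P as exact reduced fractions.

P1 indiff ⇒ q·7+(1-q)·6 = q·3+(1-q)·8 ⇒ q(4) = (1-q)(2) ⇒ q = 1/3
P2 indiff ⇒ p·2+(1-p)·8 = p·4+(1-p)·6 ⇒ p(-2) = (1-p)(-2) ⇒ p = 1/2

(p,q) = (1/2, 1/3)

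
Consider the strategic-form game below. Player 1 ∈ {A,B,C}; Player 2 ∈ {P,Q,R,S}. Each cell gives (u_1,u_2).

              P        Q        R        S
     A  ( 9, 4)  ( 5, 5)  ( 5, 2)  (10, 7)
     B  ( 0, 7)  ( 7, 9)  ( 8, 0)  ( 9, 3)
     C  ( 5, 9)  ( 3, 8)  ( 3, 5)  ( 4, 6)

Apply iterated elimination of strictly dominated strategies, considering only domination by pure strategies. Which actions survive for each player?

IESDS → P1:{A,B} P2:{Q,S}

P1 drop C (A beats it: P:9>5 Q:5>3 R:5>3 S:10>4)
P2 drop P (Q beats it: A:5>4 B:9>7)
P2 drop R (Q beats it: A:5>2 B:9>0)
P1→{A,B} P2→{Q,S}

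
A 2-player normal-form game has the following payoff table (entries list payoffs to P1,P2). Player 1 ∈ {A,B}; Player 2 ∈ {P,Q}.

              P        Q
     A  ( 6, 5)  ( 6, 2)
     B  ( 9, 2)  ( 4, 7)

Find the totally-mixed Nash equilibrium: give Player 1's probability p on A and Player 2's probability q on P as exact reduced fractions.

p=5/8, q=2/5

P1 indiff ⇒ q·6+(1-q)·6 = q·9+(1-q)·4 ⇒ q(-3) = (1-q)(-2) ⇒ q = 2/5
P2 indiff ⇒ p·5+(1-p)·2 = p·2+(1-p)·7 ⇒ p(3) = (1-p)(5) ⇒ p = 5/8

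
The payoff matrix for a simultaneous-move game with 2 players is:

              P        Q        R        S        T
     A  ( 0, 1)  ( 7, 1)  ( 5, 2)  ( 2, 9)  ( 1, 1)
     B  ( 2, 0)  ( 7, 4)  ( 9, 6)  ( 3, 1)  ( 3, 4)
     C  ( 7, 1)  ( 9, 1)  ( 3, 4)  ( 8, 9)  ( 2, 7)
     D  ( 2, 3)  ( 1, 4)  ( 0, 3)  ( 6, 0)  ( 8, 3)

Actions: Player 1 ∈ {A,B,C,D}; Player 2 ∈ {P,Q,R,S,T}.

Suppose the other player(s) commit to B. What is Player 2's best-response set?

u_2(P vs B) = 0
u_2(Q vs B) = 4
u_2(R vs B) = 6
u_2(S vs B) = 1
u_2(T vs B) = 4
max payoff 6 at {R}

argmax u_2 = {R}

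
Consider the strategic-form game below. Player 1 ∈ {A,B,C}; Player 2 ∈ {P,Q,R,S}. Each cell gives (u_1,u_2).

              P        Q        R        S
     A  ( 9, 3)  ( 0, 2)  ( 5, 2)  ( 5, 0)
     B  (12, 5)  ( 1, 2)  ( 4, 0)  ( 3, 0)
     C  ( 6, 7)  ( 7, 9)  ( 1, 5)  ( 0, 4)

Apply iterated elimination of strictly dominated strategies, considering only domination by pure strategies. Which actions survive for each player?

P2 drop R (P beats it: A:3>2 B:5>0 C:7>5)
P2 drop S (P beats it: A:3>0 B:5>0 C:7>4)
P1 drop A (B beats it: P:12>9 Q:1>0)
P1→{B,C} P2→{P,Q}

IESDS → P1:{B,C} P2:{P,Q}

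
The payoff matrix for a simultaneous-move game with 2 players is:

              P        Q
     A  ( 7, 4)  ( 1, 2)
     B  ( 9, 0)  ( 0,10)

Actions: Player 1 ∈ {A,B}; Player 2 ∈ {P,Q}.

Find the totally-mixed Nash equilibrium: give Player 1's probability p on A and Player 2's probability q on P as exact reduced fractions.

P1 indiff ⇒ q·7+(1-q)·1 = q·9+(1-q)·0 ⇒ q(-2) = (1-q)(-1) ⇒ q = 1/3
P2 indiff ⇒ p·4+(1-p)·0 = p·2+(1-p)·10 ⇒ p(2) = (1-p)(10) ⇒ p = 5/6

P1 mixes 5/6 on A; P2 mixes 1/3 on P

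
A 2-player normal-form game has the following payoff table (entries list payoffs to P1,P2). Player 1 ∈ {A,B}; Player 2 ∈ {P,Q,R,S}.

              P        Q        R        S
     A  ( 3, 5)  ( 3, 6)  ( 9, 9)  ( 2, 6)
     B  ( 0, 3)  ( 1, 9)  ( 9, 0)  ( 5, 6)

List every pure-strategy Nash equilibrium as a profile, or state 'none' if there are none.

(A,P): not NE [P2→R gives 9>5]
(A,Q): not NE [P2→R gives 9>6]
(A,R): NE
(A,S): not NE [P1→B gives 5>2; P2→R gives 9>6]
(B,P): not NE [P1→A gives 3>0; P2→Q gives 9>3]
(B,Q): not NE [P1→A gives 3>1]
(B,R): not NE [P2→Q gives 9>0]
(B,S): not NE [P2→Q gives 9>6]

PSNE = {(A,R)}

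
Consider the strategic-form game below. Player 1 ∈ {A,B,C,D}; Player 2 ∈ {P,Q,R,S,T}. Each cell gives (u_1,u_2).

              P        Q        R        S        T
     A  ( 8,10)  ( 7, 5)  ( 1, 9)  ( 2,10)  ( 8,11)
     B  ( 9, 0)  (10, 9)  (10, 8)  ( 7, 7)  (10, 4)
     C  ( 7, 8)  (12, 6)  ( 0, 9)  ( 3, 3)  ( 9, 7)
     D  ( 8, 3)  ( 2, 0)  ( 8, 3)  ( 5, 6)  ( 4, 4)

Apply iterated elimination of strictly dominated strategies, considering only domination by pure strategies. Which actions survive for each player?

Survivors P1:{B,C} P2:{Q,R}

P1 drop A (B beats it: P:9>8 Q:10>7 R:10>1 S:7>2 T:10>8)
P1 drop D (B beats it: P:9>8 Q:10>2 R:10>8 S:7>5 T:10>4)
P2 drop P (R beats it: B:8>0 C:9>8)
P2 drop S (Q beats it: B:9>7 C:6>3)
P2 drop T (R beats it: B:8>4 C:9>7)
P1→{B,C} P2→{Q,R}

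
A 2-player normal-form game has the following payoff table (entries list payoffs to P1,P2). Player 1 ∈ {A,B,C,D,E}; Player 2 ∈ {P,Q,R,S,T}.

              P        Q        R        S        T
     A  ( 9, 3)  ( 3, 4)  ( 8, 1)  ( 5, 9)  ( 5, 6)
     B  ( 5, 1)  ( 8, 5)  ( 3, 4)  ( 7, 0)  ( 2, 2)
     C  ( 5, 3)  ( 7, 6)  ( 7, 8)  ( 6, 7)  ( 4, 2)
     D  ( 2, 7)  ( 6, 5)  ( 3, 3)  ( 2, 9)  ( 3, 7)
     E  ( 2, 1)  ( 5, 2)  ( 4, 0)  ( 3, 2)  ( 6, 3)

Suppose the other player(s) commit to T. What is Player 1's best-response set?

u_1(A vs T) = 5
u_1(B vs T) = 2
u_1(C vs T) = 4
u_1(D vs T) = 3
u_1(E vs T) = 6
max payoff 6 at {E}

argmax u_1 = {E}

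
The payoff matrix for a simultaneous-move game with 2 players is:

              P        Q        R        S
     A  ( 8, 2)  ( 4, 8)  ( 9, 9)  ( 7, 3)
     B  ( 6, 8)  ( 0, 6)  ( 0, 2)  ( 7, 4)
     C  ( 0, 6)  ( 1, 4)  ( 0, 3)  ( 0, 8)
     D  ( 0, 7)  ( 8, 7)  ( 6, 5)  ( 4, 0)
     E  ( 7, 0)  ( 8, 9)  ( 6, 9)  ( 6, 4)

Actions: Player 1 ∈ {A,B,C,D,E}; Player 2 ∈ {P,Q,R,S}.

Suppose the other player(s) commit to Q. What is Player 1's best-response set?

u_1(A vs Q) = 4
u_1(B vs Q) = 0
u_1(C vs Q) = 1
u_1(D vs Q) = 8
u_1(E vs Q) = 8
max payoff 8 at {D,E}

P1 best: {D,E}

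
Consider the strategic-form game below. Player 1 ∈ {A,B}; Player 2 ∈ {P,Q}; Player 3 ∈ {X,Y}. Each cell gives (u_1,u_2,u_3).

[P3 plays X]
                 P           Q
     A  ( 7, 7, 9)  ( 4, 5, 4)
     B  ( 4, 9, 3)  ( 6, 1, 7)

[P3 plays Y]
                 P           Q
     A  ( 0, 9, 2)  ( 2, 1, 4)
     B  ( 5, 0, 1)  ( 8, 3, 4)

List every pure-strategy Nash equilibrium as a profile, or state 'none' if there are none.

NE set: (A,P,X)

(A,P,X): NE
(A,P,Y): not NE [P1→B gives 5>0; P3→X gives 9>2]
(A,Q,X): not NE [P1→B gives 6>4; P2→P gives 7>5]
(A,Q,Y): not NE [P1→B gives 8>2; P2→P gives 9>1]
(B,P,X): not NE [P1→A gives 7>4]
(B,P,Y): not NE [P2→Q gives 3>0; P3→X gives 3>1]
(B,Q,X): not NE [P2→P gives 9>1]
(B,Q,Y): not NE [P3→X gives 7>4]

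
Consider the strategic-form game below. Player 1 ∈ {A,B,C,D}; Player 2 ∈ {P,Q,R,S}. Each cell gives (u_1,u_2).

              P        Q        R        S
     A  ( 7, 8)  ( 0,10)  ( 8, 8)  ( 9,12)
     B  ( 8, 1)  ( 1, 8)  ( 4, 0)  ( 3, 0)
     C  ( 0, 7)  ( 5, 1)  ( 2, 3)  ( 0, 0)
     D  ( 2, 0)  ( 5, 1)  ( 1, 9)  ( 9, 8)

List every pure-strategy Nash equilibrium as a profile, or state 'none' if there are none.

PSNE = {(A,S)}

(A,P): not NE [P1→B gives 8>7; P2→S gives 12>8]
(A,Q): not NE [P1→D gives 5>0; P2→S gives 12>10]
(A,R): not NE [P2→S gives 12>8]
(A,S): NE
(B,P): not NE [P2→Q gives 8>1]
(B,Q): not NE [P1→D gives 5>1]
(B,R): not NE [P1→A gives 8>4; P2→Q gives 8>0]
(B,S): not NE [P1→D gives 9>3; P2→Q gives 8>0]
(C,P): not NE [P1→B gives 8>0]
(C,Q): not NE [P2→P gives 7>1]
(C,R): not NE [P1→A gives 8>2; P2→P gives 7>3]
(C,S): not NE [P1→D gives 9>0; P2→P gives 7>0]
(D,P): not NE [P1→B gives 8>2; P2→R gives 9>0]
(D,Q): not NE [P2→R gives 9>1]
(D,R): not NE [P1→A gives 8>1]
(D,S): not NE [P2→R gives 9>8]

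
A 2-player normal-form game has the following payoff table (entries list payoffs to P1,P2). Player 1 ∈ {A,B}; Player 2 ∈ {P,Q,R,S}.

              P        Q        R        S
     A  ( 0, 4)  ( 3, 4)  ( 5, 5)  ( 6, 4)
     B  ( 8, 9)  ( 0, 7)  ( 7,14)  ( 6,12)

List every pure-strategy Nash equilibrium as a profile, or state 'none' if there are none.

(A,P): not NE [P1→B gives 8>0; P2→R gives 5>4]
(A,Q): not NE [P2→R gives 5>4]
(A,R): not NE [P1→B gives 7>5]
(A,S): not NE [P2→R gives 5>4]
(B,P): not NE [P2→R gives 14>9]
(B,Q): not NE [P1→A gives 3>0; P2→R gives 14>7]
(B,R): NE
(B,S): not NE [P2→R gives 14>12]

PSNE = {(B,R)}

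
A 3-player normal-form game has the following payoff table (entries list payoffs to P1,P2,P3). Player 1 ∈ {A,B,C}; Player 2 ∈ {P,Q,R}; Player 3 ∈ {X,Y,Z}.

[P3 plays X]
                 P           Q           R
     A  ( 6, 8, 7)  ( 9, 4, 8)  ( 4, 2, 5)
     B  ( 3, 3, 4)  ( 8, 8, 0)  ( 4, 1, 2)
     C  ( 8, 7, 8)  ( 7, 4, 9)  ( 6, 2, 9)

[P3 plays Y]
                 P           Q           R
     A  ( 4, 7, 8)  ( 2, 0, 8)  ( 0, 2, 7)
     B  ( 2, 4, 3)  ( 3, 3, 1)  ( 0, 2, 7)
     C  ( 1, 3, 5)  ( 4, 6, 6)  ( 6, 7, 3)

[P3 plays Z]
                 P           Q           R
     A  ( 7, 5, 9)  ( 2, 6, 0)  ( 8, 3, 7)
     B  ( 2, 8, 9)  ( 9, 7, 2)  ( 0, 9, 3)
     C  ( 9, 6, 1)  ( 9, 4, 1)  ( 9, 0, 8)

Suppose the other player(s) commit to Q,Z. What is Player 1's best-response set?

P1 best: {B,C}

u_1(A vs Q,Z) = 2
u_1(B vs Q,Z) = 9
u_1(C vs Q,Z) = 9
max payoff 9 at {B,C}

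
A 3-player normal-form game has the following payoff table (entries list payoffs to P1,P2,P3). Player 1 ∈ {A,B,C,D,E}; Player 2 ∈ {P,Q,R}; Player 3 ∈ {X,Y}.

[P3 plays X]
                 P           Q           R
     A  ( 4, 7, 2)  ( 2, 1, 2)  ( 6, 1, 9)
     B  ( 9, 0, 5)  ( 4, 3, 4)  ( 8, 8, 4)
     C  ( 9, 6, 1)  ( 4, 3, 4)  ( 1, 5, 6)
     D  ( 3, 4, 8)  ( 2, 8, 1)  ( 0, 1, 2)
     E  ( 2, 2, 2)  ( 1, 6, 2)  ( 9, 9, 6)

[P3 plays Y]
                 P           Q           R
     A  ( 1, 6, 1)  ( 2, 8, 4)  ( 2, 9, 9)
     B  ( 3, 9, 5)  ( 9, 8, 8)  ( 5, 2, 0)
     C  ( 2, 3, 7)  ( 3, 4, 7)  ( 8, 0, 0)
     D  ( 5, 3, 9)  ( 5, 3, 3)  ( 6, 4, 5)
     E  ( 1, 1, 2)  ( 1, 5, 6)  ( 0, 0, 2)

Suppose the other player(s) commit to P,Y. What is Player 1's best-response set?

argmax u_1 = {D}

u_1(A vs P,Y) = 1
u_1(B vs P,Y) = 3
u_1(C vs P,Y) = 2
u_1(D vs P,Y) = 5
u_1(E vs P,Y) = 1
max payoff 5 at {D}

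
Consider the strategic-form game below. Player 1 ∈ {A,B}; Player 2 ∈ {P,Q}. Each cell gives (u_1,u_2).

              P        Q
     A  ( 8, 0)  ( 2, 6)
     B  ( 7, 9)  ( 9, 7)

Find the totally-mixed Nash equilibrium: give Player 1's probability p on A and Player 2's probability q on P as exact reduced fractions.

P1 indiff ⇒ q·8+(1-q)·2 = q·7+(1-q)·9 ⇒ q(1) = (1-q)(7) ⇒ q = 7/8
P2 indiff ⇒ p·0+(1-p)·9 = p·6+(1-p)·7 ⇒ p(-6) = (1-p)(-2) ⇒ p = 1/4

P1 mixes 1/4 on A; P2 mixes 7/8 on P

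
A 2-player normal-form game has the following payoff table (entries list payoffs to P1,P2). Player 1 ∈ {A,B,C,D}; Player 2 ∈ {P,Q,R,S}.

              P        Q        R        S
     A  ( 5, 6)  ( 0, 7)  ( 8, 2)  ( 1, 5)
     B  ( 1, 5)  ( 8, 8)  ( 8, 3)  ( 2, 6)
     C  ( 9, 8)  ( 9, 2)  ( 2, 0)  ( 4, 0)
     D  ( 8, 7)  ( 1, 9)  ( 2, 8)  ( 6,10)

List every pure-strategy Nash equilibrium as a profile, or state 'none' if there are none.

NE set: (C,P), (D,S)

(A,P): not NE [P1→C gives 9>5; P2→Q gives 7>6]
(A,Q): not NE [P1→C gives 9>0]
(A,R): not NE [P2→Q gives 7>2]
(A,S): not NE [P1→D gives 6>1; P2→Q gives 7>5]
(B,P): not NE [P1→C gives 9>1; P2→Q gives 8>5]
(B,Q): not NE [P1→C gives 9>8]
(B,R): not NE [P2→Q gives 8>3]
(B,S): not NE [P1→D gives 6>2; P2→Q gives 8>6]
(C,P): NE
(C,Q): not NE [P2→P gives 8>2]
(C,R): not NE [P1→B gives 8>2; P2→P gives 8>0]
(C,S): not NE [P1→D gives 6>4; P2→P gives 8>0]
(D,P): not NE [P1→C gives 9>8; P2→S gives 10>7]
(D,Q): not NE [P1→C gives 9>1; P2→S gives 10>9]
(D,R): not NE [P1→B gives 8>2; P2→S gives 10>8]
(D,S): NE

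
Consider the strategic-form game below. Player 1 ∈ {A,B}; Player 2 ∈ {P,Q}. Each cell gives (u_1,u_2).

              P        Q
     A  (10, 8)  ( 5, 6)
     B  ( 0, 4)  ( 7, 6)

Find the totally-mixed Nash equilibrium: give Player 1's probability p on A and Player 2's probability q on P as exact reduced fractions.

P1 indiff ⇒ q·10+(1-q)·5 = q·0+(1-q)·7 ⇒ q(10) = (1-q)(2) ⇒ q = 1/6
P2 indiff ⇒ p·8+(1-p)·4 = p·6+(1-p)·6 ⇒ p(2) = (1-p)(2) ⇒ p = 1/2

p=1/2, q=1/6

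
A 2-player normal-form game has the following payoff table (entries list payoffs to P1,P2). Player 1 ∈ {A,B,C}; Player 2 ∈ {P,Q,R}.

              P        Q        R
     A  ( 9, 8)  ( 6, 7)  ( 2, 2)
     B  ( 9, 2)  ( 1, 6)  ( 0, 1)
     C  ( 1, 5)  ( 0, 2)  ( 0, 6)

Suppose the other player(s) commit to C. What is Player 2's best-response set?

P2 best: {R}

u_2(P vs C) = 5
u_2(Q vs C) = 2
u_2(R vs C) = 6
max payoff 6 at {R}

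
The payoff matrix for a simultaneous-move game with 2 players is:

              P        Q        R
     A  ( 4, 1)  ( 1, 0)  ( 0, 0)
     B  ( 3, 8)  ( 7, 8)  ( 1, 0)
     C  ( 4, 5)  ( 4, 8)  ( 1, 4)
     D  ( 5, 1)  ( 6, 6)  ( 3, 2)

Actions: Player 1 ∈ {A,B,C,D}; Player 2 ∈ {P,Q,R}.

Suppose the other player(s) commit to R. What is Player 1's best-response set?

u_1(A vs R) = 0
u_1(B vs R) = 1
u_1(C vs R) = 1
u_1(D vs R) = 3
max payoff 3 at {D}

P1 best: {D}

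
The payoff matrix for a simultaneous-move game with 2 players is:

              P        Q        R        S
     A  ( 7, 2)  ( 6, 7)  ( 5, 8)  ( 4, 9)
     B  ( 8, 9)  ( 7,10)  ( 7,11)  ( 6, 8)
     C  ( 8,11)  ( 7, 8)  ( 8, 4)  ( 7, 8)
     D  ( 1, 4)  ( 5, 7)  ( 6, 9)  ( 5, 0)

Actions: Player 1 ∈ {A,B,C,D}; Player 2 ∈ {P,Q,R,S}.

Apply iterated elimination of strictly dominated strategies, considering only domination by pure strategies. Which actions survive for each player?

P1 drop A (B beats it: P:8>7 Q:7>6 R:7>5 S:6>4)
P1 drop D (B beats it: P:8>1 Q:7>5 R:7>6 S:6>5)
P2 drop S (P beats it: B:9>8 C:11>8)
P1→{B,C} P2→{P,Q,R}

Remaining: P1:{B,C} P2:{P,Q,R}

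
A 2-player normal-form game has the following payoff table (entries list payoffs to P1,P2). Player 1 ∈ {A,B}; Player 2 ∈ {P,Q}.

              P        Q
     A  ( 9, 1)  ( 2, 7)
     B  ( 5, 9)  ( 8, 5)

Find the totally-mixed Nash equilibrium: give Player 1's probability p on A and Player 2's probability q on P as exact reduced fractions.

P1 indiff ⇒ q·9+(1-q)·2 = q·5+(1-q)·8 ⇒ q(4) = (1-q)(6) ⇒ q = 3/5
P2 indiff ⇒ p·1+(1-p)·9 = p·7+(1-p)·5 ⇒ p(-6) = (1-p)(-4) ⇒ p = 2/5

(p,q) = (2/5, 3/5)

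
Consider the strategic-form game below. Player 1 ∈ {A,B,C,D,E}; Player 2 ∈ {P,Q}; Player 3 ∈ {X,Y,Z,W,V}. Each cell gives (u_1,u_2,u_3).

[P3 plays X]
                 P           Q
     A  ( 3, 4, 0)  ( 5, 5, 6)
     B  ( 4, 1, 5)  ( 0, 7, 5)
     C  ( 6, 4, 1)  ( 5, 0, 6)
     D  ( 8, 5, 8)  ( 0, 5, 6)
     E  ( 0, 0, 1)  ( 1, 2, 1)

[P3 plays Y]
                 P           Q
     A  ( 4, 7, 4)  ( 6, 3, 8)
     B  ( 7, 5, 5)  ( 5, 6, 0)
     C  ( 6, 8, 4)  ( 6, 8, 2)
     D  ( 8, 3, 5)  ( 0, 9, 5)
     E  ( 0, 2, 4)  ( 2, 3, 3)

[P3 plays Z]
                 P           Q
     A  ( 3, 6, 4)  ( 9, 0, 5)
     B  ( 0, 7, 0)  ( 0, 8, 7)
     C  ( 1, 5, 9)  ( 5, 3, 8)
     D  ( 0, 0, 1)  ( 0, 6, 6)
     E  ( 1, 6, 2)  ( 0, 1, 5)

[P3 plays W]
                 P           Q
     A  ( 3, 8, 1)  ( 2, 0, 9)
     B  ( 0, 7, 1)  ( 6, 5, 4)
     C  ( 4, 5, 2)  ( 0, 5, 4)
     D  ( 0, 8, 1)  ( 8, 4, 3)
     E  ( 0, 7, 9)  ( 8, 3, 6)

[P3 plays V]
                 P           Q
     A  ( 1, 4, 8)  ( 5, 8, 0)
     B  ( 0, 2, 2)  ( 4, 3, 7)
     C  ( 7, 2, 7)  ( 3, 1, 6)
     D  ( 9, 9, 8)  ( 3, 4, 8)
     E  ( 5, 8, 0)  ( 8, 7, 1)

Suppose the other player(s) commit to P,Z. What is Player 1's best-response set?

u_1(A vs P,Z) = 3
u_1(B vs P,Z) = 0
u_1(C vs P,Z) = 1
u_1(D vs P,Z) = 0
u_1(E vs P,Z) = 1
max payoff 3 at {A}

argmax u_1 = {A}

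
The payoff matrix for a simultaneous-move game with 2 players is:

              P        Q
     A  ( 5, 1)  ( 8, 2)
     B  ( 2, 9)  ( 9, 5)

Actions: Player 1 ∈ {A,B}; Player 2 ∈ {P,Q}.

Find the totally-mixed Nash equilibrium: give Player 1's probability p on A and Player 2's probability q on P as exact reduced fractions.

p=4/5, q=1/4

P1 indiff ⇒ q·5+(1-q)·8 = q·2+(1-q)·9 ⇒ q(3) = (1-q)(1) ⇒ q = 1/4
P2 indiff ⇒ p·1+(1-p)·9 = p·2+(1-p)·5 ⇒ p(-1) = (1-p)(-4) ⇒ p = 4/5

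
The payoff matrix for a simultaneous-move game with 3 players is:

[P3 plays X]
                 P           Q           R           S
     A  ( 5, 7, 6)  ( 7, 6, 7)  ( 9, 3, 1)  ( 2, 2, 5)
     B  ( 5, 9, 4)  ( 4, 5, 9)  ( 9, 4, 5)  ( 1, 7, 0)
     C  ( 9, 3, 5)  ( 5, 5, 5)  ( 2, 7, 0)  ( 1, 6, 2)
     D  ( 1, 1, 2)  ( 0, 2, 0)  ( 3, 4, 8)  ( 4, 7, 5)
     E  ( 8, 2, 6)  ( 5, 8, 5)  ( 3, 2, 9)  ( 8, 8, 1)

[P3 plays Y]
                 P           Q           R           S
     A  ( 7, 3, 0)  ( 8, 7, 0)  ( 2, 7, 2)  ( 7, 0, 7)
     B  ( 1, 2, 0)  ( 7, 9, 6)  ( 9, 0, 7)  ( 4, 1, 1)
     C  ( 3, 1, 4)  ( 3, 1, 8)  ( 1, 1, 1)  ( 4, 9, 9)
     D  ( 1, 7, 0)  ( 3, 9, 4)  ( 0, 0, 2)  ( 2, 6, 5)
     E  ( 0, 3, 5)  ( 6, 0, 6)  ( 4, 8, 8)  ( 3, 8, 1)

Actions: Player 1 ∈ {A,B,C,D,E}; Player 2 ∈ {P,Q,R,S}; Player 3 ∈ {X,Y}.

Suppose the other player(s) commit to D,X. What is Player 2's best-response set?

u_2(P vs D,X) = 1
u_2(Q vs D,X) = 2
u_2(R vs D,X) = 4
u_2(S vs D,X) = 7
max payoff 7 at {S}

BR_2 = {S}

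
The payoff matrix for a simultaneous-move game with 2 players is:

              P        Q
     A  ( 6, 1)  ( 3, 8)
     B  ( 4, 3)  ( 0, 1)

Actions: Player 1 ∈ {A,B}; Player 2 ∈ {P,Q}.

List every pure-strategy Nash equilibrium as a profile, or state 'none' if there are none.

PSNE = {(A,Q)}

(A,P): not NE [P2→Q gives 8>1]
(A,Q): NE
(B,P): not NE [P1→A gives 6>4]
(B,Q): not NE [P1→A gives 3>0; P2→P gives 3>1]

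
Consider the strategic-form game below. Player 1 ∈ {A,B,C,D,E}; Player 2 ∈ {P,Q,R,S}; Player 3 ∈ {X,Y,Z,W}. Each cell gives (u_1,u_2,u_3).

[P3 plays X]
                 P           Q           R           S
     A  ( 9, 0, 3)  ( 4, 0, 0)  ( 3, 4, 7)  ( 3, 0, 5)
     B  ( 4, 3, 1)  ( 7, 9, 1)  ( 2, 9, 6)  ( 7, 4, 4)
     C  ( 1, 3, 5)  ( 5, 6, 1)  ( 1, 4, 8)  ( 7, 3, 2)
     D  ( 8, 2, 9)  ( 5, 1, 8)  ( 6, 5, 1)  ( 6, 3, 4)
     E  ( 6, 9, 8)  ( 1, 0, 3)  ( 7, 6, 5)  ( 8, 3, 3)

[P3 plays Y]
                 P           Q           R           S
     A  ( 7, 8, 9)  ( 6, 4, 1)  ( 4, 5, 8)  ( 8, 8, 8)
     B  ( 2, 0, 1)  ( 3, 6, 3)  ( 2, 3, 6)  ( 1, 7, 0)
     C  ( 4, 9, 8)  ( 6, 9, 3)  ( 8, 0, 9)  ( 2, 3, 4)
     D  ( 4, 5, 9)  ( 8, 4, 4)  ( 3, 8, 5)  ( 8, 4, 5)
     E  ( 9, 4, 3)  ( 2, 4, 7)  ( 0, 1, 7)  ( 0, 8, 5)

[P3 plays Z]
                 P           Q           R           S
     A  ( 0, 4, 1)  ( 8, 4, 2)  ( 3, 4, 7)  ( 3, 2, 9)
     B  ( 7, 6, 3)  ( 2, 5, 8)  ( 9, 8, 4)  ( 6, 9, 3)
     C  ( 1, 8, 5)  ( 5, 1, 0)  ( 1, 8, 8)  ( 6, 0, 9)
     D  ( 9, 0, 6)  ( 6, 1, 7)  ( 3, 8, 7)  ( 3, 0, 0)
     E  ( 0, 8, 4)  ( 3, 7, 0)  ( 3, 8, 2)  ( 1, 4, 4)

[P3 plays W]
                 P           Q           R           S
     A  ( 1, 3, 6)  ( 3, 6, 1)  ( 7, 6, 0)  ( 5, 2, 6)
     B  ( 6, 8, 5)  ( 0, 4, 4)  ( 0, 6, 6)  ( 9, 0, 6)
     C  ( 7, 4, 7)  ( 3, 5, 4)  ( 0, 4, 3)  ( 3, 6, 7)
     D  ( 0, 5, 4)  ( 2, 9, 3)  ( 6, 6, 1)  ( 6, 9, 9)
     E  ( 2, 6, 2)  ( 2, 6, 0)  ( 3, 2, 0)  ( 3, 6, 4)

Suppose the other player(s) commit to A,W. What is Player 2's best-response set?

BR_2 = {Q,R}

u_2(P vs A,W) = 3
u_2(Q vs A,W) = 6
u_2(R vs A,W) = 6
u_2(S vs A,W) = 2
max payoff 6 at {Q,R}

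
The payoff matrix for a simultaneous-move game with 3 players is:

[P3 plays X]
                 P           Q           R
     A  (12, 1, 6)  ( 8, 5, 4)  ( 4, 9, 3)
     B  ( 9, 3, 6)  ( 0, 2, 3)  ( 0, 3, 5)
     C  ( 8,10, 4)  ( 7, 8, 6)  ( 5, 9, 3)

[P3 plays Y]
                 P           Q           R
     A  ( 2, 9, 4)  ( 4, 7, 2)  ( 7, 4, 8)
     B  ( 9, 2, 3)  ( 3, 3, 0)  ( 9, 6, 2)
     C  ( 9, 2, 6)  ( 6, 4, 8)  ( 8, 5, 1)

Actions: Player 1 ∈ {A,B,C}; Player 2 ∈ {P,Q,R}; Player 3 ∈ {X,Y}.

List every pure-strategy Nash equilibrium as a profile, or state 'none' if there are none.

Equilibria: none

(A,P,X): not NE [P2→R gives 9>1]
(A,P,Y): not NE [P1→C gives 9>2; P3→X gives 6>4]
(A,Q,X): not NE [P2→R gives 9>5]
(A,Q,Y): not NE [P1→C gives 6>4; P2→P gives 9>7; P3→X gives 4>2]
(A,R,X): not NE [P1→C gives 5>4; P3→Y gives 8>3]
(A,R,Y): not NE [P1→B gives 9>7; P2→P gives 9>4]
(B,P,X): not NE [P1→A gives 12>9]
(B,P,Y): not NE [P2→R gives 6>2; P3→X gives 6>3]
(B,Q,X): not NE [P1→A gives 8>0; P2→R gives 3>2]
(B,Q,Y): not NE [P1→C gives 6>3; P2→R gives 6>3; P3→X gives 3>0]
(B,R,X): not NE [P1→C gives 5>0]
(B,R,Y): not NE [P3→X gives 5>2]
(C,P,X): not NE [P1→A gives 12>8; P3→Y gives 6>4]
(C,P,Y): not NE [P2→R gives 5>2]
(C,Q,X): not NE [P1→A gives 8>7; P2→P gives 10>8; P3→Y gives 8>6]
(C,Q,Y): not NE [P2→R gives 5>4]
(C,R,X): not NE [P2→P gives 10>9]
(C,R,Y): not NE [P1→B gives 9>8; P3→X gives 3>1]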